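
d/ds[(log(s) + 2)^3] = (3*log(s)^2 + 12*log(s) + 12)/s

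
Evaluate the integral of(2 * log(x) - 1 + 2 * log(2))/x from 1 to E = -1 - log(2)^2 + (log(2) + 1)^2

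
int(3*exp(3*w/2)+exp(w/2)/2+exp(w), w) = 2*exp(3*w/2) + exp(w/2) + exp(w) + C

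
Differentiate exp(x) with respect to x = exp(x)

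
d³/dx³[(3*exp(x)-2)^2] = 72*exp(2*x) - 12*exp(x)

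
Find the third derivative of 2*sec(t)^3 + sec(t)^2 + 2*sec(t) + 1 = 2*(-1 - 4/cos(t) - 21/cos(t)^2 + 12/cos(t)^3 + 60/cos(t)^4)*sin(t)/cos(t)^2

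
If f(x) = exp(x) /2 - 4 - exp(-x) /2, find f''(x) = (exp(2*x) - 1)*exp(-x)/2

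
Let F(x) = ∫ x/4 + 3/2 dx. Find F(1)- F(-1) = 3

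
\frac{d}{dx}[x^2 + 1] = 2*x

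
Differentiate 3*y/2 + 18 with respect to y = 3/2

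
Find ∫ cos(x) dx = sin(x) + C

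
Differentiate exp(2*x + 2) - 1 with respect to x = 2*exp(2*x + 2)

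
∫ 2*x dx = x^2 + C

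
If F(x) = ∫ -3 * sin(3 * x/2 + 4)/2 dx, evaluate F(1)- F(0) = -cos(4) + cos(11/2)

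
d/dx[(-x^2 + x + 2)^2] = 4*x^3 - 6*x^2 - 6*x + 4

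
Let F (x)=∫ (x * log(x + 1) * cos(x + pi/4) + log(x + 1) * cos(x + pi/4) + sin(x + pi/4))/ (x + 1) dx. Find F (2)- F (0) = log(3)*sin(pi/4 + 2)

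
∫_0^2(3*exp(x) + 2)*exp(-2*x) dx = -3*exp(-2) - exp(-4) + 4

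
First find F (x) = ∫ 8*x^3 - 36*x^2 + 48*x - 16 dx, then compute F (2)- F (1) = 2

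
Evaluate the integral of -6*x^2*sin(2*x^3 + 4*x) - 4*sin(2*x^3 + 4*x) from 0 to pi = -1 + cos(2*pi^3)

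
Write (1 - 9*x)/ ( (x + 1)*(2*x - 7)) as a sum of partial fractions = -61/(9*(2*x - 7)) - 10/(9*(x + 1))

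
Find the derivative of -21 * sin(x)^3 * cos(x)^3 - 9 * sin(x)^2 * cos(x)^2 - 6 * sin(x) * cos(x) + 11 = 63*(1 - cos(2*x))^2*cos(2*x)/4 - 9*sin(4*x)/2 - 75*cos(2*x)/2 + 63*cos(4*x)/4 + 63/4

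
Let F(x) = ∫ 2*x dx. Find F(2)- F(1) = 3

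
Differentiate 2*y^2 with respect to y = 4*y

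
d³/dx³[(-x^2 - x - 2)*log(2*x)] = (-2*x^2 + x - 4)/x^3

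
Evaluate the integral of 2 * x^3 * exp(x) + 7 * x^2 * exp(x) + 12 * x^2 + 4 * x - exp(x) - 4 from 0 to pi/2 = -3 + (2 + exp(pi/2))*(-pi + 1 + pi^2/4 + pi^3/4)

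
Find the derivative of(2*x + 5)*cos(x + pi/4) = -2*x*sin(x + pi/4) - 5*sin(x + pi/4) + 2*cos(x + pi/4)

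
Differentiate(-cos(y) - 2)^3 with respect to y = 3*(-sin(y)^2 + 4*cos(y) + 5)*sin(y)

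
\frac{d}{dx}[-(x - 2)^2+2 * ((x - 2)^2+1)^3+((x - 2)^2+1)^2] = 12*x^5 - 120*x^4 + 508*x^3 - 1128*x^2 + 1310*x - 636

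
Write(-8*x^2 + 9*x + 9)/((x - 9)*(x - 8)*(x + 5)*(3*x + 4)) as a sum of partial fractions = -15/(308*(3*x + 4)) + 118/(1001*(x + 5)) + 431/(364*(x - 8)) - 9/(7*(x - 9))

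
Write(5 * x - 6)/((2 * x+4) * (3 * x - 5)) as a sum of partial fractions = 7/(22*(3*x - 5)) + 8/(11*(x + 2))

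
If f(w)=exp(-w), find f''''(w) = exp(-w)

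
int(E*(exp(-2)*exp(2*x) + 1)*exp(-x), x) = 2*sinh(x - 1) + C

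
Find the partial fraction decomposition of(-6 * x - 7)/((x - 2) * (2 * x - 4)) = -3/(x - 2) - 19/(2*(x - 2)^2)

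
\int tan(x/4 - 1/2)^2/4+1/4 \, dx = tan(x/4 - 1/2) + C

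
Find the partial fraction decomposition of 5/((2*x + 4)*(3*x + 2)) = 15/(8*(3*x + 2)) - 5/(8*(x + 2))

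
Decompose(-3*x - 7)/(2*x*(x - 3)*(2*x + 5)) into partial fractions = 1/(55*(2*x + 5)) - 8/(33*(x - 3)) + 7/(30*x)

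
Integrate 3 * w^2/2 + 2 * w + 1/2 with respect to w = w^3/2 + w^2 + w/2 + C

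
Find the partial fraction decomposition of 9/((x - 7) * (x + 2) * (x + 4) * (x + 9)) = -9/(560*(x + 9)) + 9/(110*(x + 4)) - 1/(14*(x + 2)) + 1/(176*(x - 7))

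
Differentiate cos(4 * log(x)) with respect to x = -4*sin(4*log(x))/x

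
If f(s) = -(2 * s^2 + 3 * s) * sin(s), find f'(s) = -2*s^2*cos(s) - 4*s*sin(s) - 3*s*cos(s) - 3*sin(s)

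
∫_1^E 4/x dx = 4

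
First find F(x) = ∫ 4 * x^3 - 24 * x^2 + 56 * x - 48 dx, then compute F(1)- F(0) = -27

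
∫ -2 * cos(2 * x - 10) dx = -sin(2*x - 10) + C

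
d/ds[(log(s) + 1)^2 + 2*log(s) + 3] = (2*log(s) + 4)/s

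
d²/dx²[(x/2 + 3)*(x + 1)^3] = 6*x^2 + 27*x + 21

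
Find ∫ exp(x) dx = exp(x) + C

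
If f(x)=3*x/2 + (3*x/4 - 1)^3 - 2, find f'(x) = 81*x^2/64 - 27*x/8 + 15/4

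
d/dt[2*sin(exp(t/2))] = exp(t/2)*cos(exp(t/2))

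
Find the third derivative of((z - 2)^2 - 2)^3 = 120*z^3 - 720*z^2 + 1296*z - 672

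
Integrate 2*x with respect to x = x^2 + C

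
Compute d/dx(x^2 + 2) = 2*x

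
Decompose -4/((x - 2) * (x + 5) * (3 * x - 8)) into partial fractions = -18/(23*(3*x - 8)) - 4/(161*(x + 5)) + 2/(7*(x - 2))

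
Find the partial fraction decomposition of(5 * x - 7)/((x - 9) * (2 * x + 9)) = 59/(27*(2*x + 9)) + 38/(27*(x - 9))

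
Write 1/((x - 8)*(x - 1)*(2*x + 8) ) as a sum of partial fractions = 1/(120*(x + 4)) - 1/(70*(x - 1)) + 1/(168*(x - 8))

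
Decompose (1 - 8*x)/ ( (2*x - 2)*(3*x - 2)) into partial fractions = 13/(2*(3*x - 2)) - 7/(2*(x - 1))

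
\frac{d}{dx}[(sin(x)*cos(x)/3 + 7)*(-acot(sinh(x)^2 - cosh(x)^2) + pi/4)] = pi*cos(2*x)/6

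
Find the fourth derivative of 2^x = 2^x*log(2)^4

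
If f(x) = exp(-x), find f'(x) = -exp(-x)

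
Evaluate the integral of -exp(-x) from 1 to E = -exp(-1) + exp(-E)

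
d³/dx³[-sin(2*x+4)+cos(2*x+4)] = 8*sin(2*x + 4) + 8*cos(2*x + 4)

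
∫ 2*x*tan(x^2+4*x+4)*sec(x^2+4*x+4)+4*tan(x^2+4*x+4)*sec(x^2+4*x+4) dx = sec((x + 2)^2) + C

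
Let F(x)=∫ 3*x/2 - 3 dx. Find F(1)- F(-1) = -6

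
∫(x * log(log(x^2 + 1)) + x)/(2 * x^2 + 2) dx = log(x^2 + 1)*log(log(x^2 + 1))/4 + C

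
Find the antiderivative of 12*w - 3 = 6*w^2 - 3*w + C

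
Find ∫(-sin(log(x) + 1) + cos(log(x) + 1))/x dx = sqrt(2)*sin(log(x) + pi/4 + 1) + C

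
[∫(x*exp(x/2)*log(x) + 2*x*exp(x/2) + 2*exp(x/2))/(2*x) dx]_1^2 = -2*exp(1/2) + E*(log(2) + 2)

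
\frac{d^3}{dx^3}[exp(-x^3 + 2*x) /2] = -27*x^6*exp(-x^3 + 2*x)/2 + 27*x^4*exp(-x^3 + 2*x) + 27*x^3*exp(-x^3 + 2*x) - 18*x^2*exp(-x^3 + 2*x) - 18*x*exp(-x^3 + 2*x) + exp(-x^3 + 2*x)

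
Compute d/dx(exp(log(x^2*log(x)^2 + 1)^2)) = (4*x*exp(log(x^2*log(x)^2 + 1)^2)*log(x)^2*log(x^2*log(x)^2 + 1) + 4*x*exp(log(x^2*log(x)^2 + 1)^2)*log(x)*log(x^2*log(x)^2 + 1))/(x^2*log(x)^2 + 1)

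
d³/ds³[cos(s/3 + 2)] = sin(s/3 + 2)/27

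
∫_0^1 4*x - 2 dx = 0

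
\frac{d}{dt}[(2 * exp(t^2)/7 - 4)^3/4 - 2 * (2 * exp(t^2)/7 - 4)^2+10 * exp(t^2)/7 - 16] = 12*t*exp(3*t^2)/343 - 80*t*exp(2*t^2)/49 + 132*t*exp(t^2)/7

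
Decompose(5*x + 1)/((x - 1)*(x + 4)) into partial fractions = 19/(5*(x + 4)) + 6/(5*(x - 1))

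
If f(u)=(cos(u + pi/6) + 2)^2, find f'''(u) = 4*sin(u + pi/6) + 4*sin(2*u + pi/3)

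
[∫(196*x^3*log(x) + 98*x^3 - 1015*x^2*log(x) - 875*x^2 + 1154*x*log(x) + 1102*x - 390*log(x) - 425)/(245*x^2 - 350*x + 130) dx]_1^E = E*(-3 + 2*E/5) - acot(2) - acot(5 - 7*E)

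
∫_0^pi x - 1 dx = -1/2 + (-1 + pi)^2/2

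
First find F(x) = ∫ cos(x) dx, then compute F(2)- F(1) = -sin(1) + sin(2)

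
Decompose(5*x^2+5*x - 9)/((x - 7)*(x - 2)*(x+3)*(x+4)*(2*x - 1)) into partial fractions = -4/(117*(2*x - 1)) + 17/(198*(x + 4)) - 3/(50*(x + 3)) - 7/(150*(x - 2)) + 271/(7150*(x - 7))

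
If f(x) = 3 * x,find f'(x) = 3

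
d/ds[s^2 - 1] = 2*s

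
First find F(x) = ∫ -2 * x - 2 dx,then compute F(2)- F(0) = -8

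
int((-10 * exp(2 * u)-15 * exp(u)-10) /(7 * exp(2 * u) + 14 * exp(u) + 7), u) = (-(10*u + 11)*(exp(u) + 1) + 5*exp(u))/(7*(exp(u) + 1)) + C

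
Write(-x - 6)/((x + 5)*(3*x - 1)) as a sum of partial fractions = -19/(16*(3*x - 1)) + 1/(16*(x + 5))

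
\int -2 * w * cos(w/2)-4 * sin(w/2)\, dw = -4*w*sin(w/2) + C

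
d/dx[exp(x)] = exp(x)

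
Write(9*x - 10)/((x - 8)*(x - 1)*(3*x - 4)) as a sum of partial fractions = -9/(10*(3*x - 4)) - 1/(7*(x - 1)) + 31/(70*(x - 8))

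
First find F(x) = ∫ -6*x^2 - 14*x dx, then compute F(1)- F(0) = -9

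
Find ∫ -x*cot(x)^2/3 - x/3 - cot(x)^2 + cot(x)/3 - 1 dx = (x/3 + 1)*cot(x) + C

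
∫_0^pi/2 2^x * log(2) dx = -1 + 2^(pi/2)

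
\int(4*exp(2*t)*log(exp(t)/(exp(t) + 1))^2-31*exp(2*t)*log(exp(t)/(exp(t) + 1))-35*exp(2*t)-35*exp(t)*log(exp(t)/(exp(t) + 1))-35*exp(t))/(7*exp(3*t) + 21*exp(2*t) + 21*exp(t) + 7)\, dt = -(t - log(exp(t) + 1))*(-2*(t - log(exp(t) + 1))*exp(t) + 35*exp(t) + 35)/(14*cosh(t) + 14) + C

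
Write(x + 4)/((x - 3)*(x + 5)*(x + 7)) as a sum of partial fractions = -3/(20*(x + 7)) + 1/(16*(x + 5)) + 7/(80*(x - 3))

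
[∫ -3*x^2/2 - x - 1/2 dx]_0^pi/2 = -pi^3/16 - pi^2/8 - pi/4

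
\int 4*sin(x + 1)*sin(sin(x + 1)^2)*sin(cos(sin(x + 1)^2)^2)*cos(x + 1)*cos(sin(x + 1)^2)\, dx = cos(cos(sin(x + 1)^2)^2) + C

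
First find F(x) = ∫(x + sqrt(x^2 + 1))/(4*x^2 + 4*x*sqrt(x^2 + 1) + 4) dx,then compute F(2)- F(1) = -log(1 + sqrt(2))/4 + log(2 + sqrt(5))/4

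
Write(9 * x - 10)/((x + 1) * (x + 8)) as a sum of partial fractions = 82/(7*(x + 8)) - 19/(7*(x + 1))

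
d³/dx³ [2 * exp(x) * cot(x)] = 2*(-5 + 7/tan(x) - 11/tan(x)^2 + 6/tan(x)^3 - 6/tan(x)^4)*exp(x)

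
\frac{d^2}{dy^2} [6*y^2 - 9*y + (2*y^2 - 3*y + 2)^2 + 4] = 48*y^2 - 72*y + 46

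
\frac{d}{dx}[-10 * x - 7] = -10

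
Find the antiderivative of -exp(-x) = exp(-x) + C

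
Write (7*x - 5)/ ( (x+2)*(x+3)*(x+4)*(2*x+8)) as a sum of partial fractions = -85/(8*(x + 4)) - 33/(4*(x + 4)^2) + 13/(x + 3) - 19/(8*(x + 2))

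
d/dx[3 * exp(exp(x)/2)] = 3*exp(x + exp(x)/2)/2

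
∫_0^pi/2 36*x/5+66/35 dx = 33*pi/35 + 9*pi^2/10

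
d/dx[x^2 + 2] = 2*x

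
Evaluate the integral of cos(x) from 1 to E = -sin(1) + sin(E)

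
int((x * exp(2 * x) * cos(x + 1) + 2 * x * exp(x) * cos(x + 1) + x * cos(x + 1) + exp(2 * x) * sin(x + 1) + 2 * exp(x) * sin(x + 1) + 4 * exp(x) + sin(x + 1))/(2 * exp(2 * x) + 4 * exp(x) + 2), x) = ((x*sin(x + 1) + 4)*(exp(x) + 1) + 4*exp(x))/(2*(exp(x) + 1)) + C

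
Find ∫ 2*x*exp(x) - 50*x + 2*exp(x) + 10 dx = x*(-25*x + 2*exp(x) + 10) + C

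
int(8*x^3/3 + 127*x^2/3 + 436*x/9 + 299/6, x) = 2*x^4/3 + 127*x^3/9 + 218*x^2/9 + 299*x/6 + C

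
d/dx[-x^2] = -2*x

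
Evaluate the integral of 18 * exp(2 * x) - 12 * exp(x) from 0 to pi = -1 + (-2 + 3*exp(pi))^2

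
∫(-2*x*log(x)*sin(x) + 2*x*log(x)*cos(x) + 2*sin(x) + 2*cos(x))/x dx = 2*sqrt(2)*log(x)*sin(x + pi/4) + C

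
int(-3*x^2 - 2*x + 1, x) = -x^3 - x^2 + x + C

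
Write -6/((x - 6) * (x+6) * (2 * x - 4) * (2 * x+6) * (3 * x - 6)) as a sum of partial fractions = -1/(4608*(x + 6)) + 1/(1350*(x + 3)) - 3/(12800*(x - 2)) + 1/(320*(x - 2)^2) - 1/(3456*(x - 6))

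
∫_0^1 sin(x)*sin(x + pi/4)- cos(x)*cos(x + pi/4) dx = -sin(1)*cos(pi/4 + 1)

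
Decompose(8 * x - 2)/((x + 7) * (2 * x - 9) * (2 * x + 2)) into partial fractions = 68/(253*(2*x - 9)) - 29/(138*(x + 7)) + 5/(66*(x + 1))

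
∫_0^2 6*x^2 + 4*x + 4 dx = 32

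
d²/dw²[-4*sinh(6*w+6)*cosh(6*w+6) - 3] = -288*sinh(12*w + 12)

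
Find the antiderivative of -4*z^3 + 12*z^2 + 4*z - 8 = -z^4 + 4*z^3 + 2*z^2 - 8*z + C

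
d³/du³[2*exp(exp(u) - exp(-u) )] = (2*exp(exp(u) - exp(-u)) - 6*exp(u + exp(u) - exp(-u)) + 8*exp(2*u + exp(u) - exp(-u)) + 8*exp(4*u + exp(u) - exp(-u)) + 6*exp(5*u + exp(u) - exp(-u)) + 2*exp(6*u + exp(u) - exp(-u)))*exp(-3*u)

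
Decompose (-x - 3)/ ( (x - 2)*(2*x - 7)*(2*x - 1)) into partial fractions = -7/(18*(2*x - 1)) - 13/(18*(2*x - 7)) + 5/(9*(x - 2))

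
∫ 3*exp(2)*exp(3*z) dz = exp(3*z + 2) + C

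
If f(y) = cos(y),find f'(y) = -sin(y)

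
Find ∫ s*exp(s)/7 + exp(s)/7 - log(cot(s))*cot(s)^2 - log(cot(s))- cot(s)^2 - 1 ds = s*exp(s)/7 + log(cot(s))*cot(s) + C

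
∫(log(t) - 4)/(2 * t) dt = (log(t) - 4)^2/4 + C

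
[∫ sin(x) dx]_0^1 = 1 - cos(1)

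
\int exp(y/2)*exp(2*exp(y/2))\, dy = exp(2*exp(y/2)) + C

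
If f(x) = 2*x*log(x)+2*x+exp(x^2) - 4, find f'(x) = 2*x*exp(x^2) + 2*log(x) + 4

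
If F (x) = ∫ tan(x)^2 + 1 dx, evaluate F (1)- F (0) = tan(1)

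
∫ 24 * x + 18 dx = 12*x^2 + 18*x + C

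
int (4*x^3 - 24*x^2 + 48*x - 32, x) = x^4 - 8*x^3 + 24*x^2 - 32*x + C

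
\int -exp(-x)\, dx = exp(-x) + C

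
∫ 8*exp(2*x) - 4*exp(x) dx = 4*(exp(x) - 1)*exp(x) + C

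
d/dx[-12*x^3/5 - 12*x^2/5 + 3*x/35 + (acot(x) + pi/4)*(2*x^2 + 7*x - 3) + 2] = (-1008*x^4 + 560*x^3*acot(x) - 672*x^3 + 140*pi*x^3 + 980*x^2*acot(x) - 1276*x^2 + 245*pi*x^2 + 560*x*acot(x) - 1652*x + 140*pi*x + 980*acot(x) + 432 + 245*pi)/(140*x^2 + 140)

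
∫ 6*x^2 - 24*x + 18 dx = 2*x^3 - 12*x^2 + 18*x + C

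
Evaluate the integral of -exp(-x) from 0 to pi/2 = -1 + exp(-pi/2)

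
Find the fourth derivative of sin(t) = sin(t)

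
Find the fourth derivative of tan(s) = 24*tan(s)^5 + 40*tan(s)^3 + 16*tan(s)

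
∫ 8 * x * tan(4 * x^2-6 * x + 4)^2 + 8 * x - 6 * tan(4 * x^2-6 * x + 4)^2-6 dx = tan(4*x^2 - 6*x + 4) + C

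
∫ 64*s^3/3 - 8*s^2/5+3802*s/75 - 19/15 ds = 16*s^4/3 - 8*s^3/15 + 1901*s^2/75 - 19*s/15 + C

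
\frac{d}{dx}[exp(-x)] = -exp(-x)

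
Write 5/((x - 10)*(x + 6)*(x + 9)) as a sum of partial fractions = 5/(57*(x + 9)) - 5/(48*(x + 6)) + 5/(304*(x - 10))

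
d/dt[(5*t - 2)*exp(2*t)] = 10*t*exp(2*t) + exp(2*t)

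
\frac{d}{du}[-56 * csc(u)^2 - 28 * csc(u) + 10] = 28*(1 + 4/sin(u))*cos(u)/sin(u)^2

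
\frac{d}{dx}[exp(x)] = exp(x)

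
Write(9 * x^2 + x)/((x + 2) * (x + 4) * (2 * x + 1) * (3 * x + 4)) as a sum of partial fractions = -99/(20*(3*x + 4)) + 2/(15*(2*x + 1)) - 5/(4*(x + 4)) + 17/(6*(x + 2))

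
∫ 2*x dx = x^2 + C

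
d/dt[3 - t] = -1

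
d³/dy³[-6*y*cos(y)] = -6*y*sin(y) + 18*cos(y)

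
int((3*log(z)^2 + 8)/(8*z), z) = log(z)^3/8 + log(z) + C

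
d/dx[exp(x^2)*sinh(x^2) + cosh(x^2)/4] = x*(2*exp(x^2)*sinh(x^2) + 2*exp(x^2)*cosh(x^2) + sinh(x^2)/2)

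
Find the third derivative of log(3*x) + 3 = 2/x^3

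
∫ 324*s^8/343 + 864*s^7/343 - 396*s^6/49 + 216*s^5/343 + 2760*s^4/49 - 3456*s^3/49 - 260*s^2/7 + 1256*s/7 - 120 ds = 36*s^9/343 + 108*s^8/343 - 396*s^7/343 + 36*s^6/343 + 552*s^5/49 - 864*s^4/49 - 260*s^3/21 + 628*s^2/7 - 120*s + C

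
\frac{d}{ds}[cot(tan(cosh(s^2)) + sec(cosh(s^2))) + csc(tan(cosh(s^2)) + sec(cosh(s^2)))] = -2*s*(sin(cosh(s^2))*cos(tan(cosh(s^2)) + 1/cos(cosh(s^2))) + sin(cosh(s^2)) + cos(tan(cosh(s^2)) + 1/cos(cosh(s^2))) + 1)*sinh(s^2)/(sin(tan(cosh(s^2)) + 1/cos(cosh(s^2)))^2*cos(cosh(s^2))^2)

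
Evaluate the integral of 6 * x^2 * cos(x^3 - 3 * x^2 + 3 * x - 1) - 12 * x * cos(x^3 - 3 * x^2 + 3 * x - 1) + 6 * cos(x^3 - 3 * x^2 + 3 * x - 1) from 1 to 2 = 2*sin(1)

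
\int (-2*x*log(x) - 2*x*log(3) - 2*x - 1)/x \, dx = -(2*x + 1)*log(3*x) + C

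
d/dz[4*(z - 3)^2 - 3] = 8*z - 24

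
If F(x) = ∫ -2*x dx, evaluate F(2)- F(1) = -3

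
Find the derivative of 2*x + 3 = 2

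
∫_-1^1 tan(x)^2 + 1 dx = 2*tan(1)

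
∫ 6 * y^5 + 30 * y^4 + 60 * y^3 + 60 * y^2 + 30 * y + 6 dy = y^6 + 6*y^5 + 15*y^4 + 20*y^3 + 15*y^2 + 6*y + C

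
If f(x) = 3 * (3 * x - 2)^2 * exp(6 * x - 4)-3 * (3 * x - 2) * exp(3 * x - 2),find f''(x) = 972*x^2*exp(6*x - 4) - 81*x*exp(3*x - 2) - 648*x*exp(6*x - 4) + 54*exp(6*x - 4)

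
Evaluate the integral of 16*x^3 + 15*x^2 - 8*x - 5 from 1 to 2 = 78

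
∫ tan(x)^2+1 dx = tan(x) + C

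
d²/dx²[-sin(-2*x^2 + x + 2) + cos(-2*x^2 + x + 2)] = -16*sqrt(2)*x^2*cos(-2*x^2 + x + pi/4 + 2) + 8*sqrt(2)*x*cos(-2*x^2 + x + pi/4 + 2) + 5*sin(-2*x^2 + x + 2) + 3*cos(-2*x^2 + x + 2)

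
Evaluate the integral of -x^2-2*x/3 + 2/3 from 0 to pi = -pi^3/3 - pi^2/3 + 2*pi/3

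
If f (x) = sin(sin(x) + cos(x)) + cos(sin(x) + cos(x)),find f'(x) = 2*cos(x + pi/4)*cos(sqrt(2)*sin(x + pi/4) + pi/4)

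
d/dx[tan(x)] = cos(x)^(-2)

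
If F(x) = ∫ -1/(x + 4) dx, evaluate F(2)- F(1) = -log(6) + log(5)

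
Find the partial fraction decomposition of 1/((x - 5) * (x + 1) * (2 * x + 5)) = 4/(45*(2*x + 5)) - 1/(18*(x + 1)) + 1/(90*(x - 5))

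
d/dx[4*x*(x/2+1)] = 4*x + 4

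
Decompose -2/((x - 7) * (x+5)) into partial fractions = 1/(6*(x + 5)) - 1/(6*(x - 7))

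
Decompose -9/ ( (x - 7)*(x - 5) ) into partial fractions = 9/(2*(x - 5)) - 9/(2*(x - 7))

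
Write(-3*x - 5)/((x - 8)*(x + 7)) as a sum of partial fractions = -16/(15*(x + 7)) - 29/(15*(x - 8))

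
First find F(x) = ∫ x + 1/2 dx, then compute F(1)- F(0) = 1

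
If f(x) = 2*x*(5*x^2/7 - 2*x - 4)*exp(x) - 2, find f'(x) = 10*x^3*exp(x)/7 + 2*x^2*exp(x)/7 - 16*x*exp(x) - 8*exp(x)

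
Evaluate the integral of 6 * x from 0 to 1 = 3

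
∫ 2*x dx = x^2 + C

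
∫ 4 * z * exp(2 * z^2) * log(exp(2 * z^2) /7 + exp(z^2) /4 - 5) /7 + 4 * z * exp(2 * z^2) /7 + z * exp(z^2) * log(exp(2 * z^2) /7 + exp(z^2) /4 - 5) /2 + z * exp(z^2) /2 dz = (4*exp(2*z^2) + 7*exp(z^2) - 140)*log(exp(2*z^2)/7 + exp(z^2)/4 - 5)/28 + C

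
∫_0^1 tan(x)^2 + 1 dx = tan(1)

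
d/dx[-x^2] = -2*x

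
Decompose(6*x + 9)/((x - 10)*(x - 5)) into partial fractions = -39/(5*(x - 5)) + 69/(5*(x - 10))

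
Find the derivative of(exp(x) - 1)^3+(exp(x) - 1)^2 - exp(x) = 3*exp(3*x) - 4*exp(2*x)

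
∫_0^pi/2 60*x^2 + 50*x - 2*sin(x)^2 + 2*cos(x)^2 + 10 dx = 5*pi + 25*pi^2/4 + 5*pi^3/2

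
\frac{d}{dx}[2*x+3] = 2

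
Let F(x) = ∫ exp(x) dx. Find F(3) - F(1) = -E + exp(3)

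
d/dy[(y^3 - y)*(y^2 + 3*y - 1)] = 5*y^4 + 12*y^3 - 6*y^2 - 6*y + 1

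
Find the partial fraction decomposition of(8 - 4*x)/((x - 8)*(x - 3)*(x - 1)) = 2/(7*(x - 1)) + 2/(5*(x - 3)) - 24/(35*(x - 8))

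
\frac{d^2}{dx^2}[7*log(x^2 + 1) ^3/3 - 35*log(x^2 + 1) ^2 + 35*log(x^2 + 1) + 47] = (-14*x^2*log(x^2 + 1)^2 + 196*x^2*log(x^2 + 1) - 350*x^2 + 14*log(x^2 + 1)^2 - 140*log(x^2 + 1) + 70)/(x^4 + 2*x^2 + 1)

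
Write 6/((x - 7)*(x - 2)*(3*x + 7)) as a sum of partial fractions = 27/(182*(3*x + 7)) - 6/(65*(x - 2)) + 3/(70*(x - 7))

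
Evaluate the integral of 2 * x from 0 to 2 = 4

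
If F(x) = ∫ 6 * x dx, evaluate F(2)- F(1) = 9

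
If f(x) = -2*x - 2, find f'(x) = -2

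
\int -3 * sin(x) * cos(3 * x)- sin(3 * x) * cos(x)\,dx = -sin(x)*sin(3*x) + C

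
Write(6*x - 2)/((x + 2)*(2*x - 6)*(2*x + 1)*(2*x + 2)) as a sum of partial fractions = 10/(21*(2*x + 1)) + 7/(30*(x + 2)) - 1/(2*(x + 1)) + 1/(35*(x - 3))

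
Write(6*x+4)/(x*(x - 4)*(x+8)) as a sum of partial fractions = -11/(24*(x + 8)) + 7/(12*(x - 4)) - 1/(8*x)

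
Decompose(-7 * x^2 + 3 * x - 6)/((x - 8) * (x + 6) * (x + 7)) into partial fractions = -74/(3*(x + 7)) + 138/(7*(x + 6)) - 43/(21*(x - 8))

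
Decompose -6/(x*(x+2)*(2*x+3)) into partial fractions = 8/(2*x + 3) - 3/(x + 2) - 1/x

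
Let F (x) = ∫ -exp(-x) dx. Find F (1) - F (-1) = -E + exp(-1)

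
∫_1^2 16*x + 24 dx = 48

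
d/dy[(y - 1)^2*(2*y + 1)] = 6*y^2 - 6*y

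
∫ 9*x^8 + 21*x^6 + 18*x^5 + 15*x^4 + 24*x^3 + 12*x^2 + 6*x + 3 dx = x^9 + 3*x^7 + 3*x^6 + 3*x^5 + 6*x^4 + 4*x^3 + 3*x^2 + 3*x + C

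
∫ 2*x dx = x^2 + C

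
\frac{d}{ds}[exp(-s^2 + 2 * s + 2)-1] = -2*s*exp(-s^2 + 2*s + 2) + 2*exp(-s^2 + 2*s + 2)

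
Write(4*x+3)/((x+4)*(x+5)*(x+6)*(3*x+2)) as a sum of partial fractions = 9/(2080*(3*x + 2)) + 21/(32*(x + 6)) - 17/(13*(x + 5)) + 13/(20*(x + 4))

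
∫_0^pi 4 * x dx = 2*pi^2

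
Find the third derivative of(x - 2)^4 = 24*x - 48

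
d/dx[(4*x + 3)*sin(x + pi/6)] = 4*x*cos(x + pi/6) + 4*sin(x + pi/6) + 3*cos(x + pi/6)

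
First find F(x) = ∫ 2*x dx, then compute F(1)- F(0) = 1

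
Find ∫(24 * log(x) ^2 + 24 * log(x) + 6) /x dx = (2*log(x) + 1)^3 + C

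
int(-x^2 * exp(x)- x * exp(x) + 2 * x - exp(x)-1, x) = (1 - exp(x))*(x^2 - x + 2) + C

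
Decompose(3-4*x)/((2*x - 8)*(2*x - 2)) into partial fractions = 1/(12*(x - 1)) - 13/(12*(x - 4))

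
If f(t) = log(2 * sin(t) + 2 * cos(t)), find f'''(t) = 2*cos(t + pi/4)/sin(t + pi/4)^3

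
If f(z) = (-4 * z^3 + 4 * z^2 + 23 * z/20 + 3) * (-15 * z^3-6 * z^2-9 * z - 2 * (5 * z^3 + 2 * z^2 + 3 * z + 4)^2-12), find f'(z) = 1800*z^8 - 320*z^7 + 763*z^6/2 + 48*z^5 - 2251*z^4 - 6737*z^3/5 - 7101*z^2/5 - 8191*z/10 - 1108/5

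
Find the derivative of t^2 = 2*t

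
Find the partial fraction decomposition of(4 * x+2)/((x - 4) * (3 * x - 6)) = -5/(3*(x - 2)) + 3/(x - 4)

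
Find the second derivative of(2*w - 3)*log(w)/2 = (2*w + 3)/(2*w^2)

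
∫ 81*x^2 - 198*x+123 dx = 27*x^3 - 99*x^2 + 123*x + C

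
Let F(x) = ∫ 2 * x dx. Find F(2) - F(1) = 3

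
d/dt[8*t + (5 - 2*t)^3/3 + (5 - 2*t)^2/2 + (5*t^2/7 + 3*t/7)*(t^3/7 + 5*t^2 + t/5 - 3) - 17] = 25*t^4/49 + 712*t^3/49 - 8*t^2/7 + 1396*t/35 - 373/7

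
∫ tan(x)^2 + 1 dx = tan(x) + C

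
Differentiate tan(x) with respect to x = cos(x)^(-2)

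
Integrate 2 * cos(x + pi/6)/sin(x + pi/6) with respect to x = 2*log(sin(x + pi/6)) + C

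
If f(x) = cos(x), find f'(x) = -sin(x)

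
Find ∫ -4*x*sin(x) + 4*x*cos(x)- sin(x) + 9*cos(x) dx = sqrt(2)*(4*x + 5)*sin(x + pi/4) + C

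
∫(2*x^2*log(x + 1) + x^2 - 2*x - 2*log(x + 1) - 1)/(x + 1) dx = ((x - 1)^2 - 2)*log(x + 1) + C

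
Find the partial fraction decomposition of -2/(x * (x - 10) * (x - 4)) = 1/(12*(x - 4)) - 1/(30*(x - 10)) - 1/(20*x)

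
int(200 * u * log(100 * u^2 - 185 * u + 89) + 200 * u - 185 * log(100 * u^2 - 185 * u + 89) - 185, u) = (100*u^2 - 185*u + 89)*log(100*u^2 - 185*u + 89) + C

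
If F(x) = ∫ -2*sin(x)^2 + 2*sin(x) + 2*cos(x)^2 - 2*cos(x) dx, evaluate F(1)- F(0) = (-1 + cos(1) + sin(1))^2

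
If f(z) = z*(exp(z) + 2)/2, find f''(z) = z*exp(z)/2 + exp(z)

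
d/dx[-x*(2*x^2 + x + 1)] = -6*x^2 - 2*x - 1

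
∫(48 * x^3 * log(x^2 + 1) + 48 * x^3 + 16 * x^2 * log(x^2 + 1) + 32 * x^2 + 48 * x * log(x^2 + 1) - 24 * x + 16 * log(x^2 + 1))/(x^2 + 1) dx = 4*(6*x^2 + 4*x - 3)*log(x^2 + 1) + C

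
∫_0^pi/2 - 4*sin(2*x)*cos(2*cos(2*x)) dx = -2*sin(2)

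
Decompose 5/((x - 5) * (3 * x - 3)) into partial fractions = -5/(12*(x - 1)) + 5/(12*(x - 5))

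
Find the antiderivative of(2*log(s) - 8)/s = (log(s) - 4)^2 + C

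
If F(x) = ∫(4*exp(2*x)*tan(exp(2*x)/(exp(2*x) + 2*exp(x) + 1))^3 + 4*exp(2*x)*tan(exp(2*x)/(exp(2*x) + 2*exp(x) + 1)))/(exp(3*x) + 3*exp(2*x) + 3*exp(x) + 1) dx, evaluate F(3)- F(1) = -tan(exp(2)/(1 + E)^2)^2 + tan(exp(6)/(1 + exp(3))^2)^2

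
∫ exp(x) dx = exp(x) + C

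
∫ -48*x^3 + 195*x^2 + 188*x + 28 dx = -12*x^4 + 65*x^3 + 94*x^2 + 28*x + C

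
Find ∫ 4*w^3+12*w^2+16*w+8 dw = w^4 + 4*w^3 + 8*w^2 + 8*w + C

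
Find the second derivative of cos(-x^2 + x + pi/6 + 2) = -4*x^2*cos(-x^2 + x + pi/6 + 2) + 4*x*cos(-x^2 + x + pi/6 + 2) + 2*sin(-x^2 + x + pi/6 + 2) - cos(-x^2 + x + pi/6 + 2)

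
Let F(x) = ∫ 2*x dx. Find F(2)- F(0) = 4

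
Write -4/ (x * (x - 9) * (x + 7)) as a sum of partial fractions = -1/(28*(x + 7)) - 1/(36*(x - 9)) + 4/(63*x)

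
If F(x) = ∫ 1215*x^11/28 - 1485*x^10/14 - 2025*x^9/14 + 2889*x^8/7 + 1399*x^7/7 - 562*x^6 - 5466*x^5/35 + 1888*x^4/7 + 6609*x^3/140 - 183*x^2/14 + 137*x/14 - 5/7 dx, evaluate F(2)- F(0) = 408/5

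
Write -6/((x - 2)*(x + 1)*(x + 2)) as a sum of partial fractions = -3/(2*(x + 2)) + 2/(x + 1) - 1/(2*(x - 2))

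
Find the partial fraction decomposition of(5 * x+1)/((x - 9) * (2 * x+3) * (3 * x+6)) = 26/(63*(2*x + 3)) - 3/(11*(x + 2)) + 46/(693*(x - 9))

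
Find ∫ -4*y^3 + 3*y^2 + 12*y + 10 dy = -y^4 + y^3 + 6*y^2 + 10*y + C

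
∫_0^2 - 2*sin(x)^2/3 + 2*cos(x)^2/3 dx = sin(4)/3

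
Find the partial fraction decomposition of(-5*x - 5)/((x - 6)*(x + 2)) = -5/(8*(x + 2)) - 35/(8*(x - 6))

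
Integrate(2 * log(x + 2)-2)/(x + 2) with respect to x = (log(x + 2) - 1)^2 + C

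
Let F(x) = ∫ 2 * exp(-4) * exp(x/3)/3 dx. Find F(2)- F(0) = -2*exp(-4) + 2*exp(-10/3)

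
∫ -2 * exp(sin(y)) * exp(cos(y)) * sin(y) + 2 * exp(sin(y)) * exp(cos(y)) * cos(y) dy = 2*exp(sqrt(2)*sin(y + pi/4)) + C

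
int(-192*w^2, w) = -64*w^3 + C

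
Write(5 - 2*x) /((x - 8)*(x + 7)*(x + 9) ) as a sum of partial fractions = 23/(34*(x + 9)) - 19/(30*(x + 7)) - 11/(255*(x - 8))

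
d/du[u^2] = 2*u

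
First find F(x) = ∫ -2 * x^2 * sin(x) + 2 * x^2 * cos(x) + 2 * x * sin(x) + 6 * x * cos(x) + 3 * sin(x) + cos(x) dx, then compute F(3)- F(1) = 23*cos(3) - 3*sin(1) - 3*cos(1) + 23*sin(3)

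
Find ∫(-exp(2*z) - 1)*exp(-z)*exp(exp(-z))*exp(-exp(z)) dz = exp(-2*sinh(z)) + C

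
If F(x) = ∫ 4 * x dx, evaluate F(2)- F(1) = 6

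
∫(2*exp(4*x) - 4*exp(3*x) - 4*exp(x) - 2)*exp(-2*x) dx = ((exp(x) - 2)*exp(x) - 1)^2*exp(-2*x) + C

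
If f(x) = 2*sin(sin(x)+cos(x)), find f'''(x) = 4*(sqrt(2)*sin(x)*cos(x)*cos(sqrt(2)*sin(x + pi/4)) + 3*sin(sqrt(2)*sin(x + pi/4))*sin(x + pi/4) - sqrt(2)*cos(sqrt(2)*sin(x + pi/4)))*cos(x + pi/4)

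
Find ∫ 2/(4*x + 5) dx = log(4*x + 5)/2 + C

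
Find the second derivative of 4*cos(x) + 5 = -4*cos(x)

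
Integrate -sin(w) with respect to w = cos(w) + C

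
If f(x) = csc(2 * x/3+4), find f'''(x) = -16*cot(2*x/3 + 4)^3*csc(2*x/3 + 4)/9 - 40*cot(2*x/3 + 4)*csc(2*x/3 + 4)/27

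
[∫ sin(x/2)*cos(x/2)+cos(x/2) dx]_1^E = -(sin(1/2) + 1)^2 + (sin(E/2) + 1)^2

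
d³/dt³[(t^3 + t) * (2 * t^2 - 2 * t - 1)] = 120*t^2 - 48*t + 6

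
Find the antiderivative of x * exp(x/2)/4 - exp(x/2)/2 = (x - 4)*exp(x/2)/2 + C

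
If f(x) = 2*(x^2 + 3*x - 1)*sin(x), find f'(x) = 2*x^2*cos(x) + 4*x*sin(x) + 6*x*cos(x) + 6*sin(x) - 2*cos(x)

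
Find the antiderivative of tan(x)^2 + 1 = tan(x) + C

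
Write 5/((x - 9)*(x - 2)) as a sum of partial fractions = -5/(7*(x - 2)) + 5/(7*(x - 9))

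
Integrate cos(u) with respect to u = sin(u) + C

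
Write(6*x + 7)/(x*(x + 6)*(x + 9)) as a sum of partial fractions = -47/(27*(x + 9)) + 29/(18*(x + 6)) + 7/(54*x)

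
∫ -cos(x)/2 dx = -sin(x)/2 + C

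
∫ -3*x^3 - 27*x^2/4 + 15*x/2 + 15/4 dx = -3*x^4/4 - 9*x^3/4 + 15*x^2/4 + 15*x/4 + C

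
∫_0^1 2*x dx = 1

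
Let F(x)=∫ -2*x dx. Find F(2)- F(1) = -3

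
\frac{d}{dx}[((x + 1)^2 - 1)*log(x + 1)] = (2*x^2*log(x + 1) + x^2 + 4*x*log(x + 1) + 2*x + 2*log(x + 1))/(x + 1)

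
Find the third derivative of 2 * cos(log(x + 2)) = (-2*sin(log(x + 2)) + 6*cos(log(x + 2)))/(x^3 + 6*x^2 + 12*x + 8)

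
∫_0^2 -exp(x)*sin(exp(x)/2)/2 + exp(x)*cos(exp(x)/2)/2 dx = sqrt(2)*(sin((pi + 2*exp(2))/4) - sin((2 + pi)/4))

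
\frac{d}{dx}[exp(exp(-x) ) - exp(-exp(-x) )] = (-exp(2*exp(-x)) - 1)*exp(-x - exp(-x))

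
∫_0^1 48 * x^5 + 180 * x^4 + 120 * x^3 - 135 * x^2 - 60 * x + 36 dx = 35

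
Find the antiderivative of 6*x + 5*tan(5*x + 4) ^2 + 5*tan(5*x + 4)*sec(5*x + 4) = 3*x^2 - 5*x + tan(5*x + 4) + sec(5*x + 4) + C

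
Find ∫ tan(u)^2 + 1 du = tan(u) + C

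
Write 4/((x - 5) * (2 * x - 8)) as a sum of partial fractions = -2/(x - 4) + 2/(x - 5)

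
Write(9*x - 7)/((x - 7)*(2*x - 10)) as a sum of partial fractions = -19/(2*(x - 5)) + 14/(x - 7)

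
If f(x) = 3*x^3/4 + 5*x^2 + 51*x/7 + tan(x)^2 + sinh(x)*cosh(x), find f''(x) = 9*x/2 + 6*tan(x)^4 + 8*tan(x)^2 + 2*sinh(2*x) + 12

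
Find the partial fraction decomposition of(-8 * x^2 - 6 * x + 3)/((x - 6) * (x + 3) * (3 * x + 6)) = -17/(9*(x + 3)) + 17/(24*(x + 2)) - 107/(72*(x - 6))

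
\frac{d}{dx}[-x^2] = -2*x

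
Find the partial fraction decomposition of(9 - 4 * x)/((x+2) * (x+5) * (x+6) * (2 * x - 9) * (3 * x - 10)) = 351/(78400*(3*x - 10)) - 48/(12103*(2*x - 9)) + 11/(784*(x + 6)) - 29/(1425*(x + 5)) + 17/(2496*(x + 2))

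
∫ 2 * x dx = x^2 + C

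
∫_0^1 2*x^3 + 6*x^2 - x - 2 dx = 0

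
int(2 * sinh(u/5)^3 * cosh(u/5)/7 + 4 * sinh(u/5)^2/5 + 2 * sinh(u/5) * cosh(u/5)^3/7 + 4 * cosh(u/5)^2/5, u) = 2*sinh(2*u/5) + 5*cosh(4*u/5)/56 + C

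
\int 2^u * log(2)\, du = 2^u + C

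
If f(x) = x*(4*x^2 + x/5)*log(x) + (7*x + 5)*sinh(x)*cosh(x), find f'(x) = 12*x^2*log(x) + 4*x^2 + 2*x*log(x)/5 + 7*x*cosh(2*x) + x/5 + 7*sinh(2*x)/2 + 5*cosh(2*x)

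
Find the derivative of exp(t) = exp(t)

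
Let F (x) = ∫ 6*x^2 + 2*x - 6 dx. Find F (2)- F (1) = 11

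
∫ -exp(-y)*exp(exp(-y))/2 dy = exp(exp(-y))/2 + C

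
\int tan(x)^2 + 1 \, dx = tan(x) + C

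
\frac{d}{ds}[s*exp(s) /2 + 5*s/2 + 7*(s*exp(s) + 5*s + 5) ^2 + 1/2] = 14*s^2*exp(2*s) + 70*s^2*exp(s) + 14*s*exp(2*s) + 421*s*exp(s)/2 + 350*s + 141*exp(s)/2 + 705/2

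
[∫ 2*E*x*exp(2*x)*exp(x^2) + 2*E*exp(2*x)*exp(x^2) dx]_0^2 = -E + exp(9)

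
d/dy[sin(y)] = cos(y)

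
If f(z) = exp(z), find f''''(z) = exp(z)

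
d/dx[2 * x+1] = 2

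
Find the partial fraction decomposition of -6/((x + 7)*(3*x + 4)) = -18/(17*(3*x + 4)) + 6/(17*(x + 7))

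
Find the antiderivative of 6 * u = 3*u^2 + C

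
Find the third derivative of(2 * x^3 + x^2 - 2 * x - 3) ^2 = 480*x^3 + 240*x^2 - 168*x - 96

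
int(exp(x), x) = exp(x) + C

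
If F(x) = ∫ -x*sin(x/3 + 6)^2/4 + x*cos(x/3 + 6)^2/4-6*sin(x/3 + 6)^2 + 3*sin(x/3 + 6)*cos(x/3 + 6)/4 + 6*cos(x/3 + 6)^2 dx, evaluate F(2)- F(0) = -9*sin(12) + 39*sin(40/3)/4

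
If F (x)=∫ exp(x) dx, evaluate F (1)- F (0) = -1 + E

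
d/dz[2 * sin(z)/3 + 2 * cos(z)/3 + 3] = -2*sin(z)/3 + 2*cos(z)/3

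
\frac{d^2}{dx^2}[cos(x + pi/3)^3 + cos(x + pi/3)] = (-18*sin(x)^2 + 18*sqrt(3)*sin(x)*cos(x) + 11)*cos(x + pi/3)/4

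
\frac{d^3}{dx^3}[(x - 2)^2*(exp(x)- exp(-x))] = (x^2*exp(2*x) + x^2 + 2*x*exp(2*x) - 10*x - 2*exp(2*x) + 22)*exp(-x)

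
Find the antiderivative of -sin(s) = cos(s) + C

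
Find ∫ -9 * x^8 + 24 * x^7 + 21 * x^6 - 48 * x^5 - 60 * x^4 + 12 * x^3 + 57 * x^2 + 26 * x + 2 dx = -x^9 + 3*x^8 + 3*x^7 - 8*x^6 - 12*x^5 + 3*x^4 + 19*x^3 + 13*x^2 + 2*x + C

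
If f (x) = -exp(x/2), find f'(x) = -exp(x/2)/2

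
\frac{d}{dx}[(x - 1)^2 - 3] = 2*x - 2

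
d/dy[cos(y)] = -sin(y)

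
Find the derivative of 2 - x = -1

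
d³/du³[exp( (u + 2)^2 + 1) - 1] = 8*u^3*exp(u^2 + 4*u + 5) + 48*u^2*exp(u^2 + 4*u + 5) + 108*u*exp(u^2 + 4*u + 5) + 88*exp(u^2 + 4*u + 5)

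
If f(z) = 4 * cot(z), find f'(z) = -4/sin(z)^2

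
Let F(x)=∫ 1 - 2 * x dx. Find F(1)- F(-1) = 2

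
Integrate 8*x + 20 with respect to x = 4*x^2 + 20*x + C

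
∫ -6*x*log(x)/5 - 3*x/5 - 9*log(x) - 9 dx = -3*x*(x + 15)*log(x)/5 + C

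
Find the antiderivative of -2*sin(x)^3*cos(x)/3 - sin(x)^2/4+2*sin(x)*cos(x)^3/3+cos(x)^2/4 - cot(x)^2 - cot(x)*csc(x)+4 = 5*x + sin(2*x)/8 - cos(4*x)/24 + cot(x) + csc(x) + C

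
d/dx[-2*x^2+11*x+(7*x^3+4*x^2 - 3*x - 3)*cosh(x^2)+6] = 14*x^4*sinh(x^2) + 8*x^3*sinh(x^2) - 6*x^2*sinh(x^2) + 21*x^2*cosh(x^2) - 6*x*sinh(x^2) + 8*x*cosh(x^2) - 4*x - 3*cosh(x^2) + 11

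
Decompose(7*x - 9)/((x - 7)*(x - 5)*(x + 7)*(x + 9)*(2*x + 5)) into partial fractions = -424/(33345*(2*x + 5)) - 9/(728*(x + 9)) + 29/(1512*(x + 7)) - 13/(2520*(x - 5)) + 5/(1064*(x - 7))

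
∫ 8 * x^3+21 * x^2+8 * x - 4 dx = 2*x^4 + 7*x^3 + 4*x^2 - 4*x + C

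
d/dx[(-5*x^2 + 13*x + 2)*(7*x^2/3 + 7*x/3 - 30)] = -140*x^3/3 + 56*x^2 + 370*x - 1156/3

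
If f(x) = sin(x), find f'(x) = cos(x)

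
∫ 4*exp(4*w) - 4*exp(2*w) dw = (exp(2*w) - 1)^2 + C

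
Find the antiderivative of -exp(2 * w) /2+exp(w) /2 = (2 - exp(w))*exp(w)/4 + C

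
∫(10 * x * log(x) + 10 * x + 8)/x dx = 2*(5*x + 4)*log(x) + C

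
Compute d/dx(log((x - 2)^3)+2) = 3/(x - 2)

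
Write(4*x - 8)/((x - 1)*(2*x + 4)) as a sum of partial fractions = 8/(3*(x + 2)) - 2/(3*(x - 1))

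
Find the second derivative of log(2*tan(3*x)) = 9*(tan(3*x)^4 - 1)/tan(3*x)^2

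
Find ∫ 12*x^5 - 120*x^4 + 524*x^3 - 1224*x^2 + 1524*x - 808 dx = 2*x^6 - 24*x^5 + 131*x^4 - 408*x^3 + 762*x^2 - 808*x + C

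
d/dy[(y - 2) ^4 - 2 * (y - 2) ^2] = 4*y^3 - 24*y^2 + 44*y - 24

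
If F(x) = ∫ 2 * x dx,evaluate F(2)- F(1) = 3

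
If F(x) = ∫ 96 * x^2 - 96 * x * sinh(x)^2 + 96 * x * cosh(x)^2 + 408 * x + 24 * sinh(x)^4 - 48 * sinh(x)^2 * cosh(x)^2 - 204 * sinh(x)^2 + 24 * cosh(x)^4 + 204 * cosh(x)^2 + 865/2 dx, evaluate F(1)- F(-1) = 1385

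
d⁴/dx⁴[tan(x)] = 24*tan(x)^5 + 40*tan(x)^3 + 16*tan(x)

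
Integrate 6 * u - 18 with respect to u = 3*u^2 - 18*u + C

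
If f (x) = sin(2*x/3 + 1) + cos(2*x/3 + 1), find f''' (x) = 8*sin(2*x/3 + 1)/27 - 8*cos(2*x/3 + 1)/27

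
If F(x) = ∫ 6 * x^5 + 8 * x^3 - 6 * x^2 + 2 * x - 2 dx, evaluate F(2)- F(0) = 80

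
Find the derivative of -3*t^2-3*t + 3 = -6*t - 3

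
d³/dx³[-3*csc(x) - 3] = 3*(-1 + 6/sin(x)^2)*cos(x)/sin(x)^2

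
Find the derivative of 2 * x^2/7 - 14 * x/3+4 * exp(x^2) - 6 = 8*x*exp(x^2) + 4*x/7 - 14/3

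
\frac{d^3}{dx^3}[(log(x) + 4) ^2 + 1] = (4*log(x) + 10)/x^3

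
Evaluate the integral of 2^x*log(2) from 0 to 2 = 3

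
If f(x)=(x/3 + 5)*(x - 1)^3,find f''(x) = 4*x^2 + 24*x - 28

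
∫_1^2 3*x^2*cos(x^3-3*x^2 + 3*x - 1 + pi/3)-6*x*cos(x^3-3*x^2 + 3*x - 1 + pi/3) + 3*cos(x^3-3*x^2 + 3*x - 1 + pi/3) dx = -sqrt(3)/2 + sin(1 + pi/3)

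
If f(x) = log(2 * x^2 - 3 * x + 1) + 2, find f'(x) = (4*x - 3)/(2*x^2 - 3*x + 1)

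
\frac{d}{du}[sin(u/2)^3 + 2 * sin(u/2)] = (5 - 3*cos(u/2)^2)*cos(u/2)/2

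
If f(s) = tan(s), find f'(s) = cos(s)^(-2)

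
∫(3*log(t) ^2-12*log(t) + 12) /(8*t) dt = (log(t) - 2)^3/8 + C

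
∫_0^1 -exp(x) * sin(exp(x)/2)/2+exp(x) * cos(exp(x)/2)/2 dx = -cos(1/2) - sin(1/2) + cos(E/2) + sin(E/2)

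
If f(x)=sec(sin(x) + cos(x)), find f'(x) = sqrt(2)*sin(sqrt(2)*sin(x + pi/4))*cos(x + pi/4)/cos(sqrt(2)*sin(x + pi/4))^2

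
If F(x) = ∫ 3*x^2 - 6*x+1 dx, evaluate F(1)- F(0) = -1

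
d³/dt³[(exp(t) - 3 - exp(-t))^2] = (8*exp(4*t) - 6*exp(3*t) - 6*exp(t) - 8)*exp(-2*t)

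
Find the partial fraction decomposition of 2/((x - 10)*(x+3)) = -2/(13*(x + 3)) + 2/(13*(x - 10))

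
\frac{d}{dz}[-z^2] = -2*z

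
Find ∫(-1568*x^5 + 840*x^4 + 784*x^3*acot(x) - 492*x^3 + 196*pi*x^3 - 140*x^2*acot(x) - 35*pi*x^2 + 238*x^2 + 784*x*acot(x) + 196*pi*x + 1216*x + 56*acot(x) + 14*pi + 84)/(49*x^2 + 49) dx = -4*x^2 + 10*x/7 - (-56*x^2 + 20*x + 28*acot(x) + 7*pi + 56)^2/392 + 2*acot(x) + C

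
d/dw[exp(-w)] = -exp(-w)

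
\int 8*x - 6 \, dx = 4*x^2 - 6*x + C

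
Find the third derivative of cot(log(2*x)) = (-6*cot(log(x) + log(2))^4 - 6*cot(log(x) + log(2))^3 - 10*cot(log(x) + log(2))^2 - 6*cot(log(x) + log(2)) - 4)/x^3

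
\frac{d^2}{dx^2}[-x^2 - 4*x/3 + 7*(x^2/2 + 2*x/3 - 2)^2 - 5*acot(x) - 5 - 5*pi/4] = (189*x^6 + 252*x^5 + 164*x^4 + 504*x^3 - 239*x^2 + 162*x - 214)/(9*x^4 + 18*x^2 + 9)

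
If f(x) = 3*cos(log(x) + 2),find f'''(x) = (-3*sin(log(x) + 2) + 9*cos(log(x) + 2))/x^3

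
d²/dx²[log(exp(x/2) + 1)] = exp(x/2)/(8*exp(x/2) + 4*exp(x) + 4)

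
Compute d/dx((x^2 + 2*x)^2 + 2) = 4*x^3 + 12*x^2 + 8*x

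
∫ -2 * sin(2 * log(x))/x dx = cos(2*log(x)) + C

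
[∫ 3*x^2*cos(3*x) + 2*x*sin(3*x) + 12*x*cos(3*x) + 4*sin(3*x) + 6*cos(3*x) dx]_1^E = -7*sin(3) + (-2 + (2 + E)^2)*sin(3*E)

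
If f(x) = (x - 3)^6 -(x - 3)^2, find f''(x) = 30*x^4 - 360*x^3 + 1620*x^2 - 3240*x + 2428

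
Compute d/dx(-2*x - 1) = -2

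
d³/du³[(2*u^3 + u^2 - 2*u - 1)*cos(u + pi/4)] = 2*u^3*sin(u + pi/4) + u^2*sin(u + pi/4) - 18*u^2*cos(u + pi/4) - 38*u*sin(u + pi/4) - 6*u*cos(u + pi/4) - 7*sin(u + pi/4) + 18*cos(u + pi/4)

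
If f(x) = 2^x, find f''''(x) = 2^x*log(2)^4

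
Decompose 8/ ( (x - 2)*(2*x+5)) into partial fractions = -16/(9*(2*x + 5)) + 8/(9*(x - 2))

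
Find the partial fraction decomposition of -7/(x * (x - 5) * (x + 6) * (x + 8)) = 7/(208*(x + 8)) - 7/(132*(x + 6)) - 7/(715*(x - 5)) + 7/(240*x)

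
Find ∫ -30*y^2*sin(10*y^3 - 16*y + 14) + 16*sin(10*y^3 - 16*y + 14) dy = cos(10*y^3 - 16*y + 14) + C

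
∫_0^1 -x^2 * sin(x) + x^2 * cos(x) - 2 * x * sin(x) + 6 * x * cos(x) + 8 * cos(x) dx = -4 + 9*cos(1) + 9*sin(1)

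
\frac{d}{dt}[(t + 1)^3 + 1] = 3*t^2 + 6*t + 3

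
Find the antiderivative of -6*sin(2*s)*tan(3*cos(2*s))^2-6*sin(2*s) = tan(3*cos(2*s)) + C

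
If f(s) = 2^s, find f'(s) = 2^s*log(2)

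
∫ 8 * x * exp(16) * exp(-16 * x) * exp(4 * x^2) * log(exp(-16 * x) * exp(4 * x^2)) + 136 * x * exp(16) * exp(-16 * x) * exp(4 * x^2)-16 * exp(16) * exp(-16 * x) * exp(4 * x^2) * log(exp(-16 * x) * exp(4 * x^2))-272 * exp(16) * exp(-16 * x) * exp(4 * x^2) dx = 4*(x - 2)^2*exp(4*(x - 2)^2) + C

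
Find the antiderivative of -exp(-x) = exp(-x) + C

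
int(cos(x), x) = sin(x) + C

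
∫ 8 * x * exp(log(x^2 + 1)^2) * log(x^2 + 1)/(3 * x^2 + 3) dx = 2*exp(log(x^2 + 1)^2)/3 + C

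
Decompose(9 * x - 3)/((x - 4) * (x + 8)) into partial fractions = 25/(4*(x + 8)) + 11/(4*(x - 4))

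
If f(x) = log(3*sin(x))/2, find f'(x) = 1/(2*tan(x))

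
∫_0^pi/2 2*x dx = pi^2/4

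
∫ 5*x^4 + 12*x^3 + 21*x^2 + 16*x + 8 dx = x^5 + 3*x^4 + 7*x^3 + 8*x^2 + 8*x + C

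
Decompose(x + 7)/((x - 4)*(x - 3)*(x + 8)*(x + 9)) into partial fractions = 1/(78*(x + 9)) - 1/(132*(x + 8)) - 5/(66*(x - 3)) + 11/(156*(x - 4))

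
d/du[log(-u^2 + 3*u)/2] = (2*u - 3)/(2*u^2 - 6*u)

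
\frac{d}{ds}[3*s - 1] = 3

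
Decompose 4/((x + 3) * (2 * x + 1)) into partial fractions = 8/(5*(2*x + 1)) - 4/(5*(x + 3))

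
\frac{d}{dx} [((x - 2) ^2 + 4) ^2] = 4*x^3 - 24*x^2 + 64*x - 64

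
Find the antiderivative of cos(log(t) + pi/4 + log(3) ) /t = sin(log(3*t) + pi/4) + C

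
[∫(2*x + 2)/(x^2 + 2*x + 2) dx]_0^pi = -log(2) + log(1 + (1 + pi)^2)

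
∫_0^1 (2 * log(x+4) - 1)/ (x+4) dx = -log(4)^2 - log(5) + log(4) + log(5)^2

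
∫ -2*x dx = -x^2 + C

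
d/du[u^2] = 2*u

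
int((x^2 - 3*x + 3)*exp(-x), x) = (-x^2 + x - 2)*exp(-x) + C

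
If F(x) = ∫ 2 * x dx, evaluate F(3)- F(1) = 8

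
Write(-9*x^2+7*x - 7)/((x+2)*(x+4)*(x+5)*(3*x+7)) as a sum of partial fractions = 1953/(40*(3*x + 7)) + 89/(8*(x + 5)) - 179/(10*(x + 4)) - 19/(2*(x + 2))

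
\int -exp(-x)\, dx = exp(-x) + C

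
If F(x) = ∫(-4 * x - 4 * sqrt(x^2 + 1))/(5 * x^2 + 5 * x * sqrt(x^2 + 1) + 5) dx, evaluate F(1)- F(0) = -4*log(1 + sqrt(2))/5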